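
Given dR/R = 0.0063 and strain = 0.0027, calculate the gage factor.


GF = (dR/R) / epsilon
= 0.0063 / 0.0027
= 2.3333

2.3333


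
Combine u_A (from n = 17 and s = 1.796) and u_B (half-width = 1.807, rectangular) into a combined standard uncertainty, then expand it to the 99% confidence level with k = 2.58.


u_A = s / sqrt(n) = 1.796 / sqrt(17) = 0.43559398
u_B = half_width / sqrt(3) = 1.807 / sqrt(3) = 1.0432719
uc = sqrt(u_A^2 + u_B^2) = sqrt(0.43559398^2 + 1.0432719^2) = 1.1305567
U = k * uc = 2.58 * 1.1305567
U = 2.9168

2.9168


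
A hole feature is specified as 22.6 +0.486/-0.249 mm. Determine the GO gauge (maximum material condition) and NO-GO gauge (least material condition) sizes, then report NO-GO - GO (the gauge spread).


GO = nominal - lower_tol (smallest hole = maximum material condition)
GO = 22.6 - 0.249 = 22.351
NO-GO = nominal + upper_tol (largest hole = least material condition)
NO-GO = 22.6 + 0.486 = 23.086
spread = NO-GO - GO = 23.086 - 22.351 = 0.7350

0.7350


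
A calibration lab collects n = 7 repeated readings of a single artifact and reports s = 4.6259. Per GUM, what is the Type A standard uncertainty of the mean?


u_A = s / sqrt(n)
u_A = 4.6259 / sqrt(7)
u_A = 4.6259 / 2.6457513
u_A = 1.7484

1.7484


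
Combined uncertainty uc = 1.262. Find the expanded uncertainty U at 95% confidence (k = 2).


U = k * uc
U = 2 * 1.262
U = 2.5240

2.5240


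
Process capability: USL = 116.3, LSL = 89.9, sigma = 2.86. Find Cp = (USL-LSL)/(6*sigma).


Cp = (USL - LSL) / (6 * sigma)
= (116.3 - 89.9) / (6 * 2.86)
= 26.4000 / 17.1600
= 1.5385

1.5385


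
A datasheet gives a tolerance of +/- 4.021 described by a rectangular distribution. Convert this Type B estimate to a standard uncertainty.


u_B = half_width / sqrt(3)
u_B = 4.021 / 1.7320508
u_B = 2.3215

2.3215


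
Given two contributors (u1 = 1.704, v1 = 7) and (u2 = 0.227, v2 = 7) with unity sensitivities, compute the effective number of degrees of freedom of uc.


uc = sqrt(u1^2 + u2^2) = sqrt(1.704^2 + 0.227^2) = 1.7190535
v_eff = uc^4 / (u1^4/v1 + u2^4/v2)
= 1.7190535^4 / (1.704^4/7 + 0.227^4/7)
= 8.7328816 / 1.2048059
v_eff = 7.2484

7.2484


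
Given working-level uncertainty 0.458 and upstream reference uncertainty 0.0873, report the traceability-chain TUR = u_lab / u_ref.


TUR = u_lab / u_ref
= 0.458 / 0.0873
= 5.2463

5.2463


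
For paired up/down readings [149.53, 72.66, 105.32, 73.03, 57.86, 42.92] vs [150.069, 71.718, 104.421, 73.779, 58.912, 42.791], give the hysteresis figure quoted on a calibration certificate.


|149.53 - 150.069| = 0.5390
|72.66 - 71.718| = 0.9420
|105.32 - 104.421| = 0.8990
|73.03 - 73.779| = 0.7490
|57.86 - 58.912| = 1.0520
|42.92 - 42.791| = 0.1290
hysteresis = max(diffs) = 1.0520

1.0520


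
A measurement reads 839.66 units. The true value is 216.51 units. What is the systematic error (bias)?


Systematic error = measured - true
= 839.66 - 216.51
= 623.1500

623.1500


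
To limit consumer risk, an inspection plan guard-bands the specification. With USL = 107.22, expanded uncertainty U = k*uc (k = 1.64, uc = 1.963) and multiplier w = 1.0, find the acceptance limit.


U = k * uc = 1.64 * 1.963 = 3.21932
guard band g = w * U = 1.0 * 3.21932 = 3.21932
AL = USL - g = 107.22 - 3.21932
AL = 104.0007

104.0007


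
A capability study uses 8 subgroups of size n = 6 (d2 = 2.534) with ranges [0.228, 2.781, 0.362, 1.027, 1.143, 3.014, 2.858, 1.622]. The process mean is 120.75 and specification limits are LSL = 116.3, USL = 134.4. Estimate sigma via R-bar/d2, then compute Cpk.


R_bar = (0.228 + 2.781 + 0.362 + 1.027 + 1.143 + 3.014 + 2.858 + 1.622) / 8 = 1.629375
sigma = R_bar / d2 = 1.629375 / 2.534 = 0.64300513
Cp = (USL - LSL)/(6*sigma) = (134.4 - 116.3)/(6*0.64300513) = 4.6915
Cpu = (134.4 - 120.75)/(3*0.64300513) = 7.0761
Cpl = (120.75 - 116.3)/(3*0.64300513) = 2.3069
Cpk = min(Cpu, Cpl) = 2.3069

2.3069


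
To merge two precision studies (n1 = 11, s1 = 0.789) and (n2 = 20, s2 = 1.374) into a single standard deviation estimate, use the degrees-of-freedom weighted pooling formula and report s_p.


s_p = sqrt(((n1-1)*s1^2 + (n2-1)*s2^2) / (n1+n2-2))
numerator = (11-1)*0.789^2 + (20-1)*1.374^2 = 6.22521 + 35.869644 = 42.094854
denominator = 11 + 20 - 2 = 29
s_p^2 = 42.094854 / 29 = 1.4515467
s_p = sqrt(1.4515467) = 1.2048

1.2048


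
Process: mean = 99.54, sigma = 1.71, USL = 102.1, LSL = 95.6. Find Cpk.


Cpu = (USL - mean) / (3*sigma) = (102.1 - 99.54) / (3*1.71) = 0.4990
Cpl = (mean - LSL) / (3*sigma) = (99.54 - 95.6) / (3*1.71) = 0.7680
Cpk = min(Cpu, Cpl) = 0.4990

0.4990


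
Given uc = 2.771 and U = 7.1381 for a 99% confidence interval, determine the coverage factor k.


k = U / uc
k = 7.1381 / 2.771
k = 2.576

2.576


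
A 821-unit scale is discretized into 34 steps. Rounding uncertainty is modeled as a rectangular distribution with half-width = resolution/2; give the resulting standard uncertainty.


resolution = range / divisions
resolution = 821 / 34 = 24.147059
u_res = resolution / (2*sqrt(3))
u_res = 24.147059 / 3.4641016
u_res = 6.9707

6.9707


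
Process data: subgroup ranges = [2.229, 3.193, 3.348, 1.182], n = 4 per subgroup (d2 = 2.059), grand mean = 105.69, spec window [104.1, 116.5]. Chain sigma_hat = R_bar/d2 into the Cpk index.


R_bar = (2.229 + 3.193 + 3.348 + 1.182) / 4 = 2.488
sigma = R_bar / d2 = 2.488 / 2.059 = 1.2083536
Cp = (USL - LSL)/(6*sigma) = (116.5 - 104.1)/(6*1.2083536) = 1.7103
Cpu = (116.5 - 105.69)/(3*1.2083536) = 2.9820
Cpl = (105.69 - 104.1)/(3*1.2083536) = 0.4386
Cpk = min(Cpu, Cpl) = 0.4386

0.4386


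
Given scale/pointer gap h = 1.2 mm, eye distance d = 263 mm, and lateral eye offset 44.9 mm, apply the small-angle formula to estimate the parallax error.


error = h * offset / d
= 1.2 * 44.9 / 263
= 0.2049

0.2049


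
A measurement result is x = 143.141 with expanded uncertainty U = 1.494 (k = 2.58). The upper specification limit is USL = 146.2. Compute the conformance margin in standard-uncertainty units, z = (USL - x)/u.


u = U / k = 1.494 / 2.58 = 0.57906977
margin = |USL - x| = |146.2 - 143.141| = 3.059
z = margin / u = 3.059 / 0.57906977
z = 5.2826

5.2826


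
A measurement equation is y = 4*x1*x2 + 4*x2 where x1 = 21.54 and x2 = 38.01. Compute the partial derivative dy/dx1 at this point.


y = 4*x1*x2 + 4*x2
dy/dx1 = 4*x2
Evaluate at x2 = 38.01: c1 = 4 * 38.01
c1 = 152.0400

152.0400


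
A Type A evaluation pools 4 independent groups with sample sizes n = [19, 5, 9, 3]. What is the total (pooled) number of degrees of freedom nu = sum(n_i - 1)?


nu = sum_i (n_i - 1)
nu = ((19 - 1) + (5 - 1) + (9 - 1) + (3 - 1))
nu = 18 + 4 + 8 + 2
nu = 32

32


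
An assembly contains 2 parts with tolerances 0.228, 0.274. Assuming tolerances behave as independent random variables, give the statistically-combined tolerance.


RSS = sqrt(0.228^2 + 0.274^2)
= sqrt(0.12706)
= 0.3565

0.3565


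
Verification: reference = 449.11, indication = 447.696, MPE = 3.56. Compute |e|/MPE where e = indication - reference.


e = indication - reference = 447.696 - 449.11 = -1.4140
|e| = 1.4140
ratio = |e| / MPE = 1.4140 / 3.56
ratio = 0.3972

0.3972


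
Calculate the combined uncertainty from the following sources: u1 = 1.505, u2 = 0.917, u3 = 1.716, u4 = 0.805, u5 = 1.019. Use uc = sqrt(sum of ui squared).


uc = sqrt(1.505^2 + 0.917^2 + 1.716^2 + 0.805^2 + 1.019^2)
uc = sqrt(7.736956)
uc = 2.7815

2.7815


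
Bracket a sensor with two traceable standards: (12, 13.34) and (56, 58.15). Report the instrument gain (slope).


slope = (y2 - y1) / (x2 - x1)
= (58.15 - 13.34) / (56 - 12)
= 44.8100 / 44
= 1.0184

1.0184


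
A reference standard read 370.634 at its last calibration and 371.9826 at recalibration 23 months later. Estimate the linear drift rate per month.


rate = (v2 - v1) / months
= (371.9826 - 370.634) / 23
= 1.3486 / 23
= 0.0586

0.0586


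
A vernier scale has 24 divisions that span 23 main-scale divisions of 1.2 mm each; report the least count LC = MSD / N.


LC = MSD / n_div
= 1.2 / 24
= 0.0500

0.0500


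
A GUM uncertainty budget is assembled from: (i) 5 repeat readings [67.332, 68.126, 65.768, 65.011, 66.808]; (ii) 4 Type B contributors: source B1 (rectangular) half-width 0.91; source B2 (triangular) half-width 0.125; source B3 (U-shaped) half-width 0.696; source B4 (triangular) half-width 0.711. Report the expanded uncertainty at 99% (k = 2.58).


mean = (67.332 + 68.126 + 65.768 + 65.011 + 66.808) / 5 = 66.609
s = sqrt(sum((x - mean)^2)/(n-1)) = 1.2373868
u_A = s / sqrt(n) = 1.2373868 / sqrt(5) = 0.5533762
u_B1 = 0.91 / sqrt(3) = 0.52538874
u_B2 = 0.125 / sqrt(6) = 0.051031036
u_B3 = 0.696 / sqrt(2) = 0.49214632
u_B4 = 0.711 / sqrt(6) = 0.29026453
uc = sqrt(0.5533762^2 + 0.52538874^2 + 0.051031036^2 + 0.49214632^2 + 0.29026453^2) = 0.95463302
U = k * uc = 2.58 * 0.95463302
U = 2.4630

2.4630


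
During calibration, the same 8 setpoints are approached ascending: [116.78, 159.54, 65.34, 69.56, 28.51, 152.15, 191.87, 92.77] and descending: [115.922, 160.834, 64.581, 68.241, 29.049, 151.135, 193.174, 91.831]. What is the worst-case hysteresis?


|116.78 - 115.922| = 0.8580
|159.54 - 160.834| = 1.2940
|65.34 - 64.581| = 0.7590
|69.56 - 68.241| = 1.3190
|28.51 - 29.049| = 0.5390
|152.15 - 151.135| = 1.0150
|191.87 - 193.174| = 1.3040
|92.77 - 91.831| = 0.9390
hysteresis = max(diffs) = 1.3190

1.3190


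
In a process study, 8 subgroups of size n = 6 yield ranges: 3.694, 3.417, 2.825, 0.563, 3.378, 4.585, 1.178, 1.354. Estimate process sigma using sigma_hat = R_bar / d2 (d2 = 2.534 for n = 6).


R_bar = (3.694 + 3.417 + 2.825 + 0.563 + 3.378 + 4.585 + 1.178 + 1.354) / 8
R_bar = 20.994 / 8 = 2.62425
sigma_hat = R_bar / d2 = 2.62425 / 2.534 = 1.0356

1.0356


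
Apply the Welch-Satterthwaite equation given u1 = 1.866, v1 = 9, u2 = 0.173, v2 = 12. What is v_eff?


uc = sqrt(u1^2 + u2^2) = sqrt(1.866^2 + 0.173^2) = 1.8740024
v_eff = uc^4 / (u1^4/v1 + u2^4/v2)
= 1.8740024^4 / (1.866^4/9 + 0.173^4/12)
= 12.333336 / 1.3471877
v_eff = 9.1549

9.1549


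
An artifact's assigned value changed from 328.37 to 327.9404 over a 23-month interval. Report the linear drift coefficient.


rate = (v2 - v1) / months
= (327.9404 - 328.37) / 23
= -0.4296 / 23
= -0.0187

-0.0187


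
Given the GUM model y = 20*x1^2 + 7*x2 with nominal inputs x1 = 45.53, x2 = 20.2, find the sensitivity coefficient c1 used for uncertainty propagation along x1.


y = 20*x1^2 + 7*x2
dy/dx1 = 2*20*x1
Evaluate at x1 = 45.53: c1 = 40 * 45.53
c1 = 1821.2000

1821.2000


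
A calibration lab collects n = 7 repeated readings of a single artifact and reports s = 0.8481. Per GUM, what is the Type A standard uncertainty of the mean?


u_A = s / sqrt(n)
u_A = 0.8481 / sqrt(7)
u_A = 0.8481 / 2.6457513
u_A = 0.3206

0.3206


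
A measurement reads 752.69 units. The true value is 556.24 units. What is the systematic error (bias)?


Systematic error = measured - true
= 752.69 - 556.24
= 196.4500

196.4500


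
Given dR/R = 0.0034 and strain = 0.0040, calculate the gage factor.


GF = (dR/R) / epsilon
= 0.0034 / 0.0040
= 0.8500

0.8500


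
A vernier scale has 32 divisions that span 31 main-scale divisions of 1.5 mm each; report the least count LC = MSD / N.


LC = MSD / n_div
= 1.5 / 32
= 0.0469

0.0469


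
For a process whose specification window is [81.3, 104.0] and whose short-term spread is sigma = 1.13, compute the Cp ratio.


Cp = (USL - LSL) / (6 * sigma)
= (104.0 - 81.3) / (6 * 1.13)
= 22.7000 / 6.7800
= 3.3481

3.3481


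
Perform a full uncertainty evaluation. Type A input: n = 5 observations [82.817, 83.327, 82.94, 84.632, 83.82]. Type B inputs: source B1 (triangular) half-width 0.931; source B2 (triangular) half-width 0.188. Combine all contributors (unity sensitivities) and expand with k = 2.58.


mean = (82.817 + 83.327 + 82.94 + 84.632 + 83.82) / 5 = 83.5072
s = sqrt(sum((x - mean)^2)/(n-1)) = 0.74053744
u_A = s / sqrt(n) = 0.74053744 / sqrt(5) = 0.33117841
u_B1 = 0.931 / sqrt(6) = 0.38007916
u_B2 = 0.188 / sqrt(6) = 0.076750679
uc = sqrt(0.33117841^2 + 0.38007916^2 + 0.076750679^2) = 0.50993134
U = k * uc = 2.58 * 0.50993134
U = 1.3156

1.3156


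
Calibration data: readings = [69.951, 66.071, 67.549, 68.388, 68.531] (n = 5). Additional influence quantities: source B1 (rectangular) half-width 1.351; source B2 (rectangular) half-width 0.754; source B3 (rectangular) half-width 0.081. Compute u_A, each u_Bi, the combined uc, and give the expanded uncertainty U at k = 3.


mean = (69.951 + 66.071 + 67.549 + 68.388 + 68.531) / 5 = 68.098
s = sqrt(sum((x - mean)^2)/(n-1)) = 1.4243707
u_A = s / sqrt(n) = 1.4243707 / sqrt(5) = 0.63699794
u_B1 = 1.351 / sqrt(3) = 0.78000021
u_B2 = 0.754 / sqrt(3) = 0.4353221
u_B3 = 0.081 / sqrt(3) = 0.046765372
uc = sqrt(0.63699794^2 + 0.78000021^2 + 0.4353221^2 + 0.046765372^2) = 1.0981161
U = k * uc = 3 * 1.0981161
U = 3.2943

3.2943


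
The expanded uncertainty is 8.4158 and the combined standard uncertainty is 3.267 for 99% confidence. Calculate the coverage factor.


k = U / uc
k = 8.4158 / 3.267
k = 2.576

2.576


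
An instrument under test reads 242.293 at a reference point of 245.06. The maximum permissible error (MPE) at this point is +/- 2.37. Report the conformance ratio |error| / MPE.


e = indication - reference = 242.293 - 245.06 = -2.7670
|e| = 2.7670
ratio = |e| / MPE = 2.7670 / 2.37
ratio = 1.1675

1.1675


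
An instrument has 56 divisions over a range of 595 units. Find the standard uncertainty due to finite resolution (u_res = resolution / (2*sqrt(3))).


resolution = range / divisions
resolution = 595 / 56 = 10.625
u_res = resolution / (2*sqrt(3))
u_res = 10.625 / 3.4641016
u_res = 3.0672

3.0672


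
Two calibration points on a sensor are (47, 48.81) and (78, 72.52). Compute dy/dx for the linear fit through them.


slope = (y2 - y1) / (x2 - x1)
= (72.52 - 48.81) / (78 - 47)
= 23.7100 / 31
= 0.7648

0.7648


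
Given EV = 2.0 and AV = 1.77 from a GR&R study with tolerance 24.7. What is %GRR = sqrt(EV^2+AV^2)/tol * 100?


GRR = sqrt(EV^2 + AV^2) = sqrt(2.0^2 + 1.77^2) = 2.670749
%GRR = GRR / tol * 100 = 2.670749 / 24.7 * 100
%GRR = 10.8127

10.8127


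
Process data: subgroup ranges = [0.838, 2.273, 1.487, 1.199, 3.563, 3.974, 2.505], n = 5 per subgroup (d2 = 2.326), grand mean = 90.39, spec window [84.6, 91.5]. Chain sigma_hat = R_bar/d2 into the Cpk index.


R_bar = (0.838 + 2.273 + 1.487 + 1.199 + 3.563 + 3.974 + 2.505) / 7 = 2.2627143
sigma = R_bar / d2 = 2.2627143 / 2.326 = 0.97279205
Cp = (USL - LSL)/(6*sigma) = (91.5 - 84.6)/(6*0.97279205) = 1.1822
Cpu = (91.5 - 90.39)/(3*0.97279205) = 0.3803
Cpl = (90.39 - 84.6)/(3*0.97279205) = 1.9840
Cpk = min(Cpu, Cpl) = 0.3803

0.3803


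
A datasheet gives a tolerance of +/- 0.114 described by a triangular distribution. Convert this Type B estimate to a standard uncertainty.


u_B = half_width / sqrt(6)
u_B = 0.114 / 2.4494897
u_B = 0.0465

0.0465


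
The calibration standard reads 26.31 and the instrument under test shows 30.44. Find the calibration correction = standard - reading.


Correction = standard - reading
= 26.31 - 30.44
= -4.1300

-4.1300


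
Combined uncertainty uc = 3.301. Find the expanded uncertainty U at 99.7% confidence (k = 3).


U = k * uc
U = 3 * 3.301
U = 9.9030

9.9030


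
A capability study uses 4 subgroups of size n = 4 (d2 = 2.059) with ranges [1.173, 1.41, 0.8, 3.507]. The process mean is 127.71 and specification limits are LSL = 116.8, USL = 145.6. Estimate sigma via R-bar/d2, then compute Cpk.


R_bar = (1.173 + 1.41 + 0.8 + 3.507) / 4 = 1.7225
sigma = R_bar / d2 = 1.7225 / 2.059 = 0.83657115
Cp = (USL - LSL)/(6*sigma) = (145.6 - 116.8)/(6*0.83657115) = 5.7377
Cpu = (145.6 - 127.71)/(3*0.83657115) = 7.1283
Cpl = (127.71 - 116.8)/(3*0.83657115) = 4.3471
Cpk = min(Cpu, Cpl) = 4.3471

4.3471


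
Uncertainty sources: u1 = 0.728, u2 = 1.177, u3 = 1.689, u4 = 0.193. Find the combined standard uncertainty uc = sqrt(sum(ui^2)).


uc = sqrt(0.728^2 + 1.177^2 + 1.689^2 + 0.193^2)
uc = sqrt(4.805283)
uc = 2.1921

2.1921


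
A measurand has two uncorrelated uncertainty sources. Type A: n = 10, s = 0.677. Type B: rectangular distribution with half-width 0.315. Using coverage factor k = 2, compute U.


u_A = s / sqrt(n) = 0.677 / sqrt(10) = 0.2140862
u_B = half_width / sqrt(3) = 0.315 / sqrt(3) = 0.18186533
uc = sqrt(u_A^2 + u_B^2) = sqrt(0.2140862^2 + 0.18186533^2) = 0.2809055
U = k * uc = 2 * 0.2809055
U = 0.5618

0.5618


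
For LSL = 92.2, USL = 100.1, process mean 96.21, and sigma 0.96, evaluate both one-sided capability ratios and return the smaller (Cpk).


Cpu = (USL - mean) / (3*sigma) = (100.1 - 96.21) / (3*0.96) = 1.3507
Cpl = (mean - LSL) / (3*sigma) = (96.21 - 92.2) / (3*0.96) = 1.3924
Cpk = min(Cpu, Cpl) = 1.3507

1.3507


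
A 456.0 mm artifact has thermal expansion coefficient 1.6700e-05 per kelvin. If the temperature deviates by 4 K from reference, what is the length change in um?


dL = L * alpha * dT
= 456.0 * 1.6700e-05 * 4
= 0.0304608 mm
dL_um = 0.0304608 * 1000 = 30.4608 um

30.4608


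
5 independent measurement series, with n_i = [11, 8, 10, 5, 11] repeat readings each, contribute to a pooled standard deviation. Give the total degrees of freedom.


nu = sum_i (n_i - 1)
nu = ((11 - 1) + (8 - 1) + (10 - 1) + (5 - 1) + (11 - 1))
nu = 10 + 7 + 9 + 4 + 10
nu = 40

40


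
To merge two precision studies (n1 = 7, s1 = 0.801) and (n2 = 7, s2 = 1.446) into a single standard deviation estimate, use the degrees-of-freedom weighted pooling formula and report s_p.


s_p = sqrt(((n1-1)*s1^2 + (n2-1)*s2^2) / (n1+n2-2))
numerator = (7-1)*0.801^2 + (7-1)*1.446^2 = 3.849606 + 12.545496 = 16.395102
denominator = 7 + 7 - 2 = 12
s_p^2 = 16.395102 / 12 = 1.3662585
s_p = sqrt(1.3662585) = 1.1689

1.1689


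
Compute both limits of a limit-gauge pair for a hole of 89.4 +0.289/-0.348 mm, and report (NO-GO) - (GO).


GO = nominal - lower_tol (smallest hole = maximum material condition)
GO = 89.4 - 0.348 = 89.052
NO-GO = nominal + upper_tol (largest hole = least material condition)
NO-GO = 89.4 + 0.289 = 89.689
spread = NO-GO - GO = 89.689 - 89.052 = 0.6370

0.6370


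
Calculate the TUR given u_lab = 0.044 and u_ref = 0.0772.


TUR = u_lab / u_ref
= 0.044 / 0.0772
= 0.5699

0.5699


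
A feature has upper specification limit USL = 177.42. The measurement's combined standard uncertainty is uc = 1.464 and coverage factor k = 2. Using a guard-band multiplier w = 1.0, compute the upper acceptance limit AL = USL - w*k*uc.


U = k * uc = 2 * 1.464 = 2.928
guard band g = w * U = 1.0 * 2.928 = 2.928
AL = USL - g = 177.42 - 2.928
AL = 174.4920

174.4920


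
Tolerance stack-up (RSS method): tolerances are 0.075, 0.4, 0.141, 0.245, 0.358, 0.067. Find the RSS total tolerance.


RSS = sqrt(0.075^2 + 0.4^2 + 0.141^2 + 0.245^2 + 0.358^2 + 0.067^2)
= sqrt(0.378184)
= 0.6150

0.6150


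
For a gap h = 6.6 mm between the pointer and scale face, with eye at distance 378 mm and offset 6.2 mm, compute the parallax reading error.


error = h * offset / d
= 6.6 * 6.2 / 378
= 0.1083

0.1083


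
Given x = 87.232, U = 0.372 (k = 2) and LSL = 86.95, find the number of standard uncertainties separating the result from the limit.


u = U / k = 0.372 / 2 = 0.186
margin = |LSL - x| = |86.95 - 87.232| = 0.282
z = margin / u = 0.282 / 0.186
z = 1.5161

1.5161


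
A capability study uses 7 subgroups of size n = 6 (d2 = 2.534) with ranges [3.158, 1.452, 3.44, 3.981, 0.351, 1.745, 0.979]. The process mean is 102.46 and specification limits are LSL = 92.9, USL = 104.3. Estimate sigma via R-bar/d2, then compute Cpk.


R_bar = (3.158 + 1.452 + 3.44 + 3.981 + 0.351 + 1.745 + 0.979) / 7 = 2.158
sigma = R_bar / d2 = 2.158 / 2.534 = 0.851618
Cp = (USL - LSL)/(6*sigma) = (104.3 - 92.9)/(6*0.851618) = 2.2310
Cpu = (104.3 - 102.46)/(3*0.851618) = 0.7202
Cpl = (102.46 - 92.9)/(3*0.851618) = 3.7419
Cpk = min(Cpu, Cpl) = 0.7202

0.7202


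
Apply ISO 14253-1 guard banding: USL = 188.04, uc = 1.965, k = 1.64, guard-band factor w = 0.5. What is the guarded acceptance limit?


U = k * uc = 1.64 * 1.965 = 3.2226
guard band g = w * U = 0.5 * 3.2226 = 1.6113
AL = USL - g = 188.04 - 1.6113
AL = 186.4287

186.4287


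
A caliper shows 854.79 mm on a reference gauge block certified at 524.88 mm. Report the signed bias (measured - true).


Systematic error = measured - true
= 854.79 - 524.88
= 329.9100

329.9100


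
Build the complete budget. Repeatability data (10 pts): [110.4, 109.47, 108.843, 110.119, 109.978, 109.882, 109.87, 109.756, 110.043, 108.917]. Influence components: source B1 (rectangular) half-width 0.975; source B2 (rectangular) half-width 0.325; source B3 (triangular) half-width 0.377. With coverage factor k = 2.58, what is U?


mean = (110.4 + 109.47 + 108.843 + 110.119 + 109.978 + 109.882 + 109.87 + 109.756 + 110.043 + 108.917) / 10 = 109.7278
s = sqrt(sum((x - mean)^2)/(n-1)) = 0.50753912
u_A = s / sqrt(n) = 0.50753912 / sqrt(10) = 0.16049796
u_B1 = 0.975 / sqrt(3) = 0.56291651
u_B2 = 0.325 / sqrt(3) = 0.18763884
u_B3 = 0.377 / sqrt(6) = 0.15390961
uc = sqrt(0.16049796^2 + 0.56291651^2 + 0.18763884^2 + 0.15390961^2) = 0.63366481
U = k * uc = 2.58 * 0.63366481
U = 1.6349

1.6349


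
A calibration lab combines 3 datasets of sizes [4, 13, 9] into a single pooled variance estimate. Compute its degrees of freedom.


nu = sum_i (n_i - 1)
nu = ((4 - 1) + (13 - 1) + (9 - 1))
nu = 3 + 12 + 8
nu = 23

23


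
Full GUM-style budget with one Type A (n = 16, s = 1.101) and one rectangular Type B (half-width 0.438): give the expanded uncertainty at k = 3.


u_A = s / sqrt(n) = 1.101 / sqrt(16) = 0.27525
u_B = half_width / sqrt(3) = 0.438 / sqrt(3) = 0.25287942
uc = sqrt(u_A^2 + u_B^2) = sqrt(0.27525^2 + 0.25287942^2) = 0.37377876
U = k * uc = 3 * 0.37377876
U = 1.1213

1.1213


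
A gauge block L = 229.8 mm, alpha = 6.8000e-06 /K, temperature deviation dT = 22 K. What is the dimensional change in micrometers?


dL = L * alpha * dT
= 229.8 * 6.8000e-06 * 22
= 0.0343781 mm
dL_um = 0.0343781 * 1000 = 34.3781 um

34.3781


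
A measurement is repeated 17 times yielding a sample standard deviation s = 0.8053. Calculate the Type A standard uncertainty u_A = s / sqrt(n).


u_A = s / sqrt(n)
u_A = 0.8053 / sqrt(17)
u_A = 0.8053 / 4.1231056
u_A = 0.1953

0.1953


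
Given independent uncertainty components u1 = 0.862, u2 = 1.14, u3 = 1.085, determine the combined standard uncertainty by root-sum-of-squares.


uc = sqrt(0.862^2 + 1.14^2 + 1.085^2)
uc = sqrt(3.219869)
uc = 1.7944

1.7944


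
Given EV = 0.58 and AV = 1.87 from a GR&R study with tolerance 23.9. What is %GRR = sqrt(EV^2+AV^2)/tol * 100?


GRR = sqrt(EV^2 + AV^2) = sqrt(0.58^2 + 1.87^2) = 1.9578815
%GRR = GRR / tol * 100 = 1.9578815 / 23.9 * 100
%GRR = 8.1920

8.1920


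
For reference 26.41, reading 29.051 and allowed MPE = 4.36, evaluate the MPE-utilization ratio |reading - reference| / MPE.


e = indication - reference = 29.051 - 26.41 = 2.6410
|e| = 2.6410
ratio = |e| / MPE = 2.6410 / 4.36
ratio = 0.6057

0.6057


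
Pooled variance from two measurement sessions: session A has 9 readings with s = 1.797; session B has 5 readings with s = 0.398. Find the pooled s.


s_p = sqrt(((n1-1)*s1^2 + (n2-1)*s2^2) / (n1+n2-2))
numerator = (9-1)*1.797^2 + (5-1)*0.398^2 = 25.833672 + 0.633616 = 26.467288
denominator = 9 + 5 - 2 = 12
s_p^2 = 26.467288 / 12 = 2.2056073
s_p = sqrt(2.2056073) = 1.4851

1.4851


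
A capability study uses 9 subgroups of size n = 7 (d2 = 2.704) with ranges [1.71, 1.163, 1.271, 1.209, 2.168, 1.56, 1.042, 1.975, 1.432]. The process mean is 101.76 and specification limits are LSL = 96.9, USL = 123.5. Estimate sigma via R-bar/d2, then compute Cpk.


R_bar = (1.71 + 1.163 + 1.271 + 1.209 + 2.168 + 1.56 + 1.042 + 1.975 + 1.432) / 9 = 1.5033333
sigma = R_bar / d2 = 1.5033333 / 2.704 = 0.55596646
Cp = (USL - LSL)/(6*sigma) = (123.5 - 96.9)/(6*0.55596646) = 7.9741
Cpu = (123.5 - 101.76)/(3*0.55596646) = 13.0344
Cpl = (101.76 - 96.9)/(3*0.55596646) = 2.9138
Cpk = min(Cpu, Cpl) = 2.9138

2.9138


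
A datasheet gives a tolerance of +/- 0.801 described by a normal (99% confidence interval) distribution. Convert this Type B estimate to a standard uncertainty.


u_B = half_width / 2.576
u_B = 0.801 / 2.576
u_B = 0.3109

0.3109


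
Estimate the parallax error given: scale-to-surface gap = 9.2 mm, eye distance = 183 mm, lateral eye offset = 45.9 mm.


error = h * offset / d
= 9.2 * 45.9 / 183
= 2.3075

2.3075


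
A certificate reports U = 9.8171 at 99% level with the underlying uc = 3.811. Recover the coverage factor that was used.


k = U / uc
k = 9.8171 / 3.811
k = 2.576

2.576


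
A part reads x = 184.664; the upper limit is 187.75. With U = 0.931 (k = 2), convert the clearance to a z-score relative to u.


u = U / k = 0.931 / 2 = 0.4655
margin = |USL - x| = |187.75 - 184.664| = 3.086
z = margin / u = 3.086 / 0.4655
z = 6.6294

6.6294


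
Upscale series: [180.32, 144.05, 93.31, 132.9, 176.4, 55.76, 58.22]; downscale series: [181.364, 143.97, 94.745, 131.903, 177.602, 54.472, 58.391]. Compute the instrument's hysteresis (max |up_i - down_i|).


|180.32 - 181.364| = 1.0440
|144.05 - 143.97| = 0.0800
|93.31 - 94.745| = 1.4350
|132.9 - 131.903| = 0.9970
|176.4 - 177.602| = 1.2020
|55.76 - 54.472| = 1.2880
|58.22 - 58.391| = 0.1710
hysteresis = max(diffs) = 1.4350

1.4350


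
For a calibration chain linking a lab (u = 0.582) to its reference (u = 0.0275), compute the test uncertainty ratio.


TUR = u_lab / u_ref
= 0.582 / 0.0275
= 21.1636

21.1636


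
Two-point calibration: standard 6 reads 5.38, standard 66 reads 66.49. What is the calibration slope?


slope = (y2 - y1) / (x2 - x1)
= (66.49 - 5.38) / (66 - 6)
= 61.1100 / 60
= 1.0185

1.0185


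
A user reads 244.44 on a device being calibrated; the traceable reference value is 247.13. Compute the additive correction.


Correction = standard - reading
= 247.13 - 244.44
= 2.6900

2.6900


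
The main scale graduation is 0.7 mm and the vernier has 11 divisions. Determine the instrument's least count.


LC = MSD / n_div
= 0.7 / 11
= 0.0636

0.0636


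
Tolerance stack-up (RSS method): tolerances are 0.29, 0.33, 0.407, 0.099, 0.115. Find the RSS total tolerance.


RSS = sqrt(0.29^2 + 0.33^2 + 0.407^2 + 0.099^2 + 0.115^2)
= sqrt(0.381675)
= 0.6178

0.6178


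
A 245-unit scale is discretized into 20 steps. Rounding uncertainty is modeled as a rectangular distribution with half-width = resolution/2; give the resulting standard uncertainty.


resolution = range / divisions
resolution = 245 / 20 = 12.25
u_res = resolution / (2*sqrt(3))
u_res = 12.25 / 3.4641016
u_res = 3.5363

3.5363


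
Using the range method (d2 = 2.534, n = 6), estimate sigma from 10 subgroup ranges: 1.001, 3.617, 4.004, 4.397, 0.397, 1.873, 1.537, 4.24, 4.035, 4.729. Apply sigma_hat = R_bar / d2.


R_bar = (1.001 + 3.617 + 4.004 + 4.397 + 0.397 + 1.873 + 1.537 + 4.24 + 4.035 + 4.729) / 10
R_bar = 29.83 / 10 = 2.983
sigma_hat = R_bar / d2 = 2.983 / 2.534 = 1.1772

1.1772


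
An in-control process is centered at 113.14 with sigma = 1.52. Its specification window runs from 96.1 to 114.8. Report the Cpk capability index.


Cpu = (USL - mean) / (3*sigma) = (114.8 - 113.14) / (3*1.52) = 0.3640
Cpl = (mean - LSL) / (3*sigma) = (113.14 - 96.1) / (3*1.52) = 3.7368
Cpk = min(Cpu, Cpl) = 0.3640

0.3640


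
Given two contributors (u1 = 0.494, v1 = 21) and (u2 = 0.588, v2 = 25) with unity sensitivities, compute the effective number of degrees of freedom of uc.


uc = sqrt(u1^2 + u2^2) = sqrt(0.494^2 + 0.588^2) = 0.76797135
v_eff = uc^4 / (u1^4/v1 + u2^4/v2)
= 0.76797135^4 / (0.494^4/21 + 0.588^4/25)
= 0.34784044 / 0.0076174408
v_eff = 45.6637

45.6637


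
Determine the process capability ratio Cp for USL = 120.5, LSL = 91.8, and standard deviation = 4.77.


Cp = (USL - LSL) / (6 * sigma)
= (120.5 - 91.8) / (6 * 4.77)
= 28.7000 / 28.6200
= 1.0028

1.0028


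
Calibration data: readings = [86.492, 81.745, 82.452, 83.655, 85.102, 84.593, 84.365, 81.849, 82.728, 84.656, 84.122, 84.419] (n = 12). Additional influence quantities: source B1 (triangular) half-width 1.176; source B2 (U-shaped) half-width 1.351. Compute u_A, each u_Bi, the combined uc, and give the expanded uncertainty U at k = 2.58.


mean = (86.492 + 81.745 + 82.452 + 83.655 + 85.102 + 84.593 + 84.365 + 81.849 + 82.728 + 84.656 + 84.122 + 84.419) / 12 = 83.84816667
s = sqrt(sum((x - mean)^2)/(n-1)) = 1.4173798
u_A = s / sqrt(n) = 1.4173798 / sqrt(12) = 0.4091623
u_B1 = 1.176 / sqrt(6) = 0.48009999
u_B2 = 1.351 / sqrt(2) = 0.95530126
uc = sqrt(0.4091623^2 + 0.48009999^2 + 0.95530126^2) = 1.1447752
U = k * uc = 2.58 * 1.1447752
U = 2.9535

2.9535


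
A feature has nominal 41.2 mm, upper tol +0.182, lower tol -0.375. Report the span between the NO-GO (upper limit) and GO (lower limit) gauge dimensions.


GO = nominal - lower_tol (smallest hole = maximum material condition)
GO = 41.2 - 0.375 = 40.825
NO-GO = nominal + upper_tol (largest hole = least material condition)
NO-GO = 41.2 + 0.182 = 41.382
spread = NO-GO - GO = 41.382 - 40.825 = 0.5570

0.5570


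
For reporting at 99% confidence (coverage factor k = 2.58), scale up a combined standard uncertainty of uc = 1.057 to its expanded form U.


U = k * uc
U = 2.58 * 1.057
U = 2.7271

2.7271


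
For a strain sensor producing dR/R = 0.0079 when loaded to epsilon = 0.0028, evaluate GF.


GF = (dR/R) / epsilon
= 0.0079 / 0.0028
= 2.8214

2.8214


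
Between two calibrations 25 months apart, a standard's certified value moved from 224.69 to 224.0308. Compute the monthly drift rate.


rate = (v2 - v1) / months
= (224.0308 - 224.69) / 25
= -0.6592 / 25
= -0.0264

-0.0264


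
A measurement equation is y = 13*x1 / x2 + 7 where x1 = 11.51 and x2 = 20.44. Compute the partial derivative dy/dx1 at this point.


y = 13*x1 / x2 + 7
dy/dx1 = 13/x2
Evaluate at x2 = 20.44: c1 = 13 / 20.44
c1 = 0.6360

0.6360


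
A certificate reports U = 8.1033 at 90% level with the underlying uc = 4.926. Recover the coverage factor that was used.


k = U / uc
k = 8.1033 / 4.926
k = 1.645

1.645


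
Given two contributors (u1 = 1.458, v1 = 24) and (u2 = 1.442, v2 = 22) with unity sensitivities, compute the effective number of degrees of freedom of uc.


uc = sqrt(u1^2 + u2^2) = sqrt(1.458^2 + 1.442^2) = 2.0506409
v_eff = uc^4 / (u1^4/v1 + u2^4/v2)
= 2.0506409^4 / (1.458^4/24 + 1.442^4/22)
= 17.683102 / 0.38482066
v_eff = 45.9515

45.9515


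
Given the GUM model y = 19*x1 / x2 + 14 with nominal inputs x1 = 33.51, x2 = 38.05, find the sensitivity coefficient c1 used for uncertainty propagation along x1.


y = 19*x1 / x2 + 14
dy/dx1 = 19/x2
Evaluate at x2 = 38.05: c1 = 19 / 38.05
c1 = 0.4993

0.4993


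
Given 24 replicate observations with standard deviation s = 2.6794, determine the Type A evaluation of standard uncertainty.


u_A = s / sqrt(n)
u_A = 2.6794 / sqrt(24)
u_A = 2.6794 / 4.8989795
u_A = 0.5469

0.5469


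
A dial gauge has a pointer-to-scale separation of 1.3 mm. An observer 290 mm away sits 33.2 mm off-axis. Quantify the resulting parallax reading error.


error = h * offset / d
= 1.3 * 33.2 / 290
= 0.1488

0.1488


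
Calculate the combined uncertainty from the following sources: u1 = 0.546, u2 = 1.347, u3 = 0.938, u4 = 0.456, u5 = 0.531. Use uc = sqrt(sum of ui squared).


uc = sqrt(0.546^2 + 1.347^2 + 0.938^2 + 0.456^2 + 0.531^2)
uc = sqrt(3.482266)
uc = 1.8661

1.8661


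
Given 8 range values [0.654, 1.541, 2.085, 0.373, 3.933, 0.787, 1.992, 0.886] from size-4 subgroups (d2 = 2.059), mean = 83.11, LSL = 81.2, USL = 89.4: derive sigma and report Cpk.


R_bar = (0.654 + 1.541 + 2.085 + 0.373 + 3.933 + 0.787 + 1.992 + 0.886) / 8 = 1.531375
sigma = R_bar / d2 = 1.531375 / 2.059 = 0.74374696
Cp = (USL - LSL)/(6*sigma) = (89.4 - 81.2)/(6*0.74374696) = 1.8375
Cpu = (89.4 - 83.11)/(3*0.74374696) = 2.8191
Cpl = (83.11 - 81.2)/(3*0.74374696) = 0.8560
Cpk = min(Cpu, Cpl) = 0.8560

0.8560


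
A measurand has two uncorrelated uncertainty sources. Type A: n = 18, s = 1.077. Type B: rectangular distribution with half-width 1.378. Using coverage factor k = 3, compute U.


u_A = s / sqrt(n) = 1.077 / sqrt(18) = 0.25385133
u_B = half_width / sqrt(3) = 1.378 / sqrt(3) = 0.79558867
uc = sqrt(u_A^2 + u_B^2) = sqrt(0.25385133^2 + 0.79558867^2) = 0.83510588
U = k * uc = 3 * 0.83510588
U = 2.5053

2.5053


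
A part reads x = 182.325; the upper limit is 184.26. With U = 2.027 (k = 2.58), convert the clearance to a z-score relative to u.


u = U / k = 2.027 / 2.58 = 0.78565891
margin = |USL - x| = |184.26 - 182.325| = 1.935
z = margin / u = 1.935 / 0.78565891
z = 2.4629

2.4629


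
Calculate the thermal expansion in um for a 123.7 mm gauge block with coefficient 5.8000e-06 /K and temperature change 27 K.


dL = L * alpha * dT
= 123.7 * 5.8000e-06 * 27
= 0.0193714 mm
dL_um = 0.0193714 * 1000 = 19.3714 um

19.3714


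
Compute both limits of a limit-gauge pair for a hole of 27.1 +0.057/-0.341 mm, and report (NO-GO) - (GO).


GO = nominal - lower_tol (smallest hole = maximum material condition)
GO = 27.1 - 0.341 = 26.759
NO-GO = nominal + upper_tol (largest hole = least material condition)
NO-GO = 27.1 + 0.057 = 27.157
spread = NO-GO - GO = 27.157 - 26.759 = 0.3980

0.3980


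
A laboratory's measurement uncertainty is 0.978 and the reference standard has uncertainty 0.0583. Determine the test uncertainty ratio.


TUR = u_lab / u_ref
= 0.978 / 0.0583
= 16.7753

16.7753


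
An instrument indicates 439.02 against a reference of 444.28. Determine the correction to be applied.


Correction = standard - reading
= 444.28 - 439.02
= 5.2600

5.2600


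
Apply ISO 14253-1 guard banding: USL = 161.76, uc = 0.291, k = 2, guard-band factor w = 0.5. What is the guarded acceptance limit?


U = k * uc = 2 * 0.291 = 0.582
guard band g = w * U = 0.5 * 0.582 = 0.291
AL = USL - g = 161.76 - 0.291
AL = 161.4690

161.4690


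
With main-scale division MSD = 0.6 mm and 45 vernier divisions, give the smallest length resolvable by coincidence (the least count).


LC = MSD / n_div
= 0.6 / 45
= 0.0133

0.0133


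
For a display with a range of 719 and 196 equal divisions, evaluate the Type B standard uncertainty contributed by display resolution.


resolution = range / divisions
resolution = 719 / 196 = 3.6683673
u_res = resolution / (2*sqrt(3))
u_res = 3.6683673 / 3.4641016
u_res = 1.0590

1.0590


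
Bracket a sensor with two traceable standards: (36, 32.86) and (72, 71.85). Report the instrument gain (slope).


slope = (y2 - y1) / (x2 - x1)
= (71.85 - 32.86) / (72 - 36)
= 38.9900 / 36
= 1.0831

1.0831


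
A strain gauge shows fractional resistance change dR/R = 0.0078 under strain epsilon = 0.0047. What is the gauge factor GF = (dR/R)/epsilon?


GF = (dR/R) / epsilon
= 0.0078 / 0.0047
= 1.6596

1.6596


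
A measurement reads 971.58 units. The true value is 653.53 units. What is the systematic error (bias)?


Systematic error = measured - true
= 971.58 - 653.53
= 318.0500

318.0500


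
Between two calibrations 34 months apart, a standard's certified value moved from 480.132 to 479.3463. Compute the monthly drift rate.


rate = (v2 - v1) / months
= (479.3463 - 480.132) / 34
= -0.7857 / 34
= -0.0231

-0.0231


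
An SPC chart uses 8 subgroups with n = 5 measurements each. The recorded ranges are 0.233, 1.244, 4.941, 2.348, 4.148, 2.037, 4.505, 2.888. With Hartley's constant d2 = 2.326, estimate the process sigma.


R_bar = (0.233 + 1.244 + 4.941 + 2.348 + 4.148 + 2.037 + 4.505 + 2.888) / 8
R_bar = 22.344 / 8 = 2.793
sigma_hat = R_bar / d2 = 2.793 / 2.326 = 1.2008

1.2008


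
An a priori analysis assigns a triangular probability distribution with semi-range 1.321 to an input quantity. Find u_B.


u_B = half_width / sqrt(6)
u_B = 1.321 / 2.4494897
u_B = 0.5393

0.5393


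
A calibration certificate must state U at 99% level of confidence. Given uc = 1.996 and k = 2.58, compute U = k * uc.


U = k * uc
U = 2.58 * 1.996
U = 5.1497

5.1497


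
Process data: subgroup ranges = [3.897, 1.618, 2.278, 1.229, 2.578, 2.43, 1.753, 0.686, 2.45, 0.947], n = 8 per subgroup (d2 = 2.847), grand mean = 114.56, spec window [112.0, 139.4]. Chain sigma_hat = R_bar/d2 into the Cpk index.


R_bar = (3.897 + 1.618 + 2.278 + 1.229 + 2.578 + 2.43 + 1.753 + 0.686 + 2.45 + 0.947) / 10 = 1.9866
sigma = R_bar / d2 = 1.9866 / 2.847 = 0.69778714
Cp = (USL - LSL)/(6*sigma) = (139.4 - 112.0)/(6*0.69778714) = 6.5445
Cpu = (139.4 - 114.56)/(3*0.69778714) = 11.8661
Cpl = (114.56 - 112.0)/(3*0.69778714) = 1.2229
Cpk = min(Cpu, Cpl) = 1.2229

1.2229


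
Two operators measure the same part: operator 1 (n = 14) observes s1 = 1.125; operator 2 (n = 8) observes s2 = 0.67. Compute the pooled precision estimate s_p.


s_p = sqrt(((n1-1)*s1^2 + (n2-1)*s2^2) / (n1+n2-2))
numerator = (14-1)*1.125^2 + (8-1)*0.67^2 = 16.453125 + 3.1423 = 19.595425
denominator = 14 + 8 - 2 = 20
s_p^2 = 19.595425 / 20 = 0.97977125
s_p = sqrt(0.97977125) = 0.9898

0.9898


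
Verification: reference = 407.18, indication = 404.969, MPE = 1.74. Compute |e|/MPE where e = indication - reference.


e = indication - reference = 404.969 - 407.18 = -2.2110
|e| = 2.2110
ratio = |e| / MPE = 2.2110 / 1.74
ratio = 1.2707

1.2707


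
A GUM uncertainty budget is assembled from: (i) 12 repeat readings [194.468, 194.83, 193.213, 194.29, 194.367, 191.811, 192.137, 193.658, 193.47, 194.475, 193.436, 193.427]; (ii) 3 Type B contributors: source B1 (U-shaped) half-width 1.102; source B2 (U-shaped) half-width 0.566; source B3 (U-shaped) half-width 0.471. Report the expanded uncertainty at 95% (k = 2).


mean = (194.468 + 194.83 + 193.213 + 194.29 + 194.367 + 191.811 + 192.137 + 193.658 + 193.47 + 194.475 + 193.436 + 193.427) / 12 = 193.6318333
s = sqrt(sum((x - mean)^2)/(n-1)) = 0.93672183
u_A = s / sqrt(n) = 0.93672183 / sqrt(12) = 0.2704083
u_B1 = 1.102 / sqrt(2) = 0.77923167
u_B2 = 0.566 / sqrt(2) = 0.40022244
u_B3 = 0.471 / sqrt(2) = 0.33304729
uc = sqrt(0.2704083^2 + 0.77923167^2 + 0.40022244^2 + 0.33304729^2) = 0.97540819
U = k * uc = 2 * 0.97540819
U = 1.9508

1.9508


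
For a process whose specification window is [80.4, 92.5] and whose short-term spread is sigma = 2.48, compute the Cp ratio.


Cp = (USL - LSL) / (6 * sigma)
= (92.5 - 80.4) / (6 * 2.48)
= 12.1000 / 14.8800
= 0.8132

0.8132


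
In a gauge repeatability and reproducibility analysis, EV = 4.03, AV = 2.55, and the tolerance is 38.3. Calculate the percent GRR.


GRR = sqrt(EV^2 + AV^2) = sqrt(4.03^2 + 2.55^2) = 4.7690041
%GRR = GRR / tol * 100 = 4.7690041 / 38.3 * 100
%GRR = 12.4517

12.4517


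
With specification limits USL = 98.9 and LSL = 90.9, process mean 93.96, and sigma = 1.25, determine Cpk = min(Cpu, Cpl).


Cpu = (USL - mean) / (3*sigma) = (98.9 - 93.96) / (3*1.25) = 1.3173
Cpl = (mean - LSL) / (3*sigma) = (93.96 - 90.9) / (3*1.25) = 0.8160
Cpk = min(Cpu, Cpl) = 0.8160

0.8160


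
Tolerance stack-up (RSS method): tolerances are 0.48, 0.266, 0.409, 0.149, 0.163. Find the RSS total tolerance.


RSS = sqrt(0.48^2 + 0.266^2 + 0.409^2 + 0.149^2 + 0.163^2)
= sqrt(0.517207)
= 0.7192

0.7192


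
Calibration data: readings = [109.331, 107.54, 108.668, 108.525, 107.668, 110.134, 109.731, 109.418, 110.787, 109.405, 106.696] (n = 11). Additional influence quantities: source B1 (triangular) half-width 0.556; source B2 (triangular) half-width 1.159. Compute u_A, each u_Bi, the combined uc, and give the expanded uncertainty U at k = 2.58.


mean = (109.331 + 107.54 + 108.668 + 108.525 + 107.668 + 110.134 + 109.731 + 109.418 + 110.787 + 109.405 + 106.696) / 11 = 108.9002727
s = sqrt(sum((x - mean)^2)/(n-1)) = 1.2207655
u_A = s / sqrt(n) = 1.2207655 / sqrt(11) = 0.36807465
u_B1 = 0.556 / sqrt(6) = 0.22698605
u_B2 = 1.159 / sqrt(6) = 0.47315977
uc = sqrt(0.36807465^2 + 0.22698605^2 + 0.47315977^2) = 0.64100061
U = k * uc = 2.58 * 0.64100061
U = 1.6538

1.6538
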